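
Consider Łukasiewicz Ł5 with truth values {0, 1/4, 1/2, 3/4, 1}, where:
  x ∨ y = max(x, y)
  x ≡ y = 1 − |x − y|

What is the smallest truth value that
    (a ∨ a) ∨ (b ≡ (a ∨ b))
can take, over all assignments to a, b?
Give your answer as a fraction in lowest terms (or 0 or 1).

1/2

Take a = 1/2, b = 0:
a ∨ a = 1/2 ∨ 1/2 = 1/2
a ∨ b = 1/2 ∨ 0 = 1/2
b ≡ (a ∨ b) = 0 ≡ 1/2 = 1/2
(a ∨ a) ∨ (b ≡ (a ∨ b)) = 1/2 ∨ 1/2 = 1/2
No assignment yields a value below 1/2, so this is the minimum.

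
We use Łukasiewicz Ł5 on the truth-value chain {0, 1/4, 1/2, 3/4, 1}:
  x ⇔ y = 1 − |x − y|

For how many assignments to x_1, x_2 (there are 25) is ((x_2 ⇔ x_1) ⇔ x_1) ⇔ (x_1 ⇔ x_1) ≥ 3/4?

value 1: 7 assignments (counts)
value 3/4: 7 assignments (counts)
value 1/2: 6 assignments
value 1/4: 3 assignments
value 0: 2 assignments
So 14 of the 25 assignments meet the threshold.

14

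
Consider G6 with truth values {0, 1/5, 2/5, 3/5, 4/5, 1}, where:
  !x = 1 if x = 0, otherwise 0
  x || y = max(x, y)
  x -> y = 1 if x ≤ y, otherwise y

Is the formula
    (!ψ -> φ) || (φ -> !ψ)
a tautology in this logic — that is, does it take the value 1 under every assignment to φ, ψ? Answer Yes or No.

At φ = 4/5, ψ = 4/5, for instance:
!ψ = !4/5 = 0
!ψ -> φ = 0 -> 4/5 = 1
φ -> !ψ = 4/5 -> 0 = 0
(!ψ -> φ) || (φ -> !ψ) = 1 || 0 = 1
and checking the remaining 35 assignments likewise gives ≥ 1 in every case.

Yes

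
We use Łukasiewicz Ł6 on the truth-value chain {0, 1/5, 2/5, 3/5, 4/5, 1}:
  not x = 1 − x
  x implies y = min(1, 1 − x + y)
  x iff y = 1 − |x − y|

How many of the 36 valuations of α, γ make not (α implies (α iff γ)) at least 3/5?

4

value 1: 1 assignment (counts)
value 4/5: 1 assignment (counts)
value 3/5: 2 assignments (counts)
value 2/5: 2 assignments
value 1/5: 3 assignments
value 0: 27 assignments
So 4 of the 36 assignments meet the threshold.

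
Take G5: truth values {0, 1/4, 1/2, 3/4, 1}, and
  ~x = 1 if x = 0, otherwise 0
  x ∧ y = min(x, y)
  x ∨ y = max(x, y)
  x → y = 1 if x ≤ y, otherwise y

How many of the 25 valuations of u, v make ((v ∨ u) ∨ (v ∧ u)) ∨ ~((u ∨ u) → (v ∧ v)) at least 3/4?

18

value 1: 12 assignments (counts)
value 3/4: 6 assignments (counts)
value 1/2: 4 assignments
value 1/4: 2 assignments
value 0: 1 assignment
So 18 of the 25 assignments meet the threshold.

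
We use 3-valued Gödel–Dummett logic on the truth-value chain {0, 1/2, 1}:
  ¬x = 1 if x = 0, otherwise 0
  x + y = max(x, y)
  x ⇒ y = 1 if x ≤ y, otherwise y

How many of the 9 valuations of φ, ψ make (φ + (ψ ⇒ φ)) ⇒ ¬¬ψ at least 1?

6

φ = 0, ψ = 0 ↦ 0  <
φ = 0, ψ = 1/2 ↦ 1  ≥
φ = 0, ψ = 1 ↦ 1  ≥
φ = 1/2, ψ = 0 ↦ 0  <
φ = 1/2, ψ = 1/2 ↦ 1  ≥
φ = 1/2, ψ = 1 ↦ 1  ≥
φ = 1, ψ = 0 ↦ 0  <
φ = 1, ψ = 1/2 ↦ 1  ≥
φ = 1, ψ = 1 ↦ 1  ≥
So 6 of the 9 assignments meet the threshold.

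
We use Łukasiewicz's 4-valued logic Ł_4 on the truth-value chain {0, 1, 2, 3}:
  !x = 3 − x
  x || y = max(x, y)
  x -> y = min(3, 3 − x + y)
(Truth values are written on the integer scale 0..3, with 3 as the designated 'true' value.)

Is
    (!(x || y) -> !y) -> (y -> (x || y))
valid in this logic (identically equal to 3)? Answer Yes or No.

Yes

x = 0, y = 0 ↦ 3
x = 0, y = 1 ↦ 3
x = 0, y = 2 ↦ 3
x = 0, y = 3 ↦ 3
x = 1, y = 0 ↦ 3
x = 1, y = 1 ↦ 3
x = 1, y = 2 ↦ 3
x = 1, y = 3 ↦ 3
x = 2, y = 0 ↦ 3
x = 2, y = 1 ↦ 3
x = 2, y = 2 ↦ 3
x = 2, y = 3 ↦ 3
x = 3, y = 0 ↦ 3
x = 3, y = 1 ↦ 3
x = 3, y = 2 ↦ 3
x = 3, y = 3 ↦ 3
Every assignment gives a value ≥ 3.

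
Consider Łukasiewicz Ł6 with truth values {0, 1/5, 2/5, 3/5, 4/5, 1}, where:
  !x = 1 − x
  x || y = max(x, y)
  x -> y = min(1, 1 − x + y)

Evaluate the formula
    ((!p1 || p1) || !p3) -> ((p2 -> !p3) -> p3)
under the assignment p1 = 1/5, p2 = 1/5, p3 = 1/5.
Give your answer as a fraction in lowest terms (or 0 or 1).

!p1 = !1/5 = 4/5
!p1 || p1 = 4/5 || 1/5 = 4/5
!p3 = !1/5 = 4/5
(!p1 || p1) || !p3 = 4/5 || 4/5 = 4/5
!p3 = !1/5 = 4/5
p2 -> !p3 = 1/5 -> 4/5 = 1
(p2 -> !p3) -> p3 = 1 -> 1/5 = 1/5
((!p1 || p1) || !p3) -> ((p2 -> !p3) -> p3) = 4/5 -> 1/5 = 2/5

2/5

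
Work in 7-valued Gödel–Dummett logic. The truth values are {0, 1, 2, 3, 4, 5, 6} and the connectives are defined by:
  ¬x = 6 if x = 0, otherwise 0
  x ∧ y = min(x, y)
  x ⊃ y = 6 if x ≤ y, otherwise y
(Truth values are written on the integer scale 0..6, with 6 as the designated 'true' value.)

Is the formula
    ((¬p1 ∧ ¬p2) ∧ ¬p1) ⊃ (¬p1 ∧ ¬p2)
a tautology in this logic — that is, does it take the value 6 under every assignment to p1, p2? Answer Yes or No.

Yes

At p1 = 0, p2 = 3, for instance:
¬p1 = ¬0 = 6
¬p2 = ¬3 = 0
¬p1 ∧ ¬p2 = 6 ∧ 0 = 0
¬p1 = ¬0 = 6
(¬p1 ∧ ¬p2) ∧ ¬p1 = 0 ∧ 6 = 0
((¬p1 ∧ ¬p2) ∧ ¬p1) ⊃ (¬p1 ∧ ¬p2) = 0 ⊃ 0 = 6
and checking the remaining 48 assignments likewise gives ≥ 6 in every case.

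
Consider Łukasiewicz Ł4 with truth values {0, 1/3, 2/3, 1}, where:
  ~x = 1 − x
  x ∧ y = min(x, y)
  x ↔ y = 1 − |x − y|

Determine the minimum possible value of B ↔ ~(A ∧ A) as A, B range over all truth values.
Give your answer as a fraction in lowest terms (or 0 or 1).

Take A = 0, B = 0:
A ∧ A = 0 ∧ 0 = 0
~(A ∧ A) = ~0 = 1
B ↔ ~(A ∧ A) = 0 ↔ 1 = 0
No assignment yields a value below 0, so this is the minimum.

0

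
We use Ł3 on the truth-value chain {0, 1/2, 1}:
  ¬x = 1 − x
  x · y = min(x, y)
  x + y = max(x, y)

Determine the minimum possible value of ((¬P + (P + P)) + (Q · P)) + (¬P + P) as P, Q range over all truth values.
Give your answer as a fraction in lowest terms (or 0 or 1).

1/2

Take P = 1/2, Q = 0:
¬P = ¬1/2 = 1/2
P + P = 1/2 + 1/2 = 1/2
¬P + (P + P) = 1/2 + 1/2 = 1/2
Q · P = 0 · 1/2 = 0
(¬P + (P + P)) + (Q · P) = 1/2 + 0 = 1/2
¬P = ¬1/2 = 1/2
¬P + P = 1/2 + 1/2 = 1/2
((¬P + (P + P)) + (Q · P)) + (¬P + P) = 1/2 + 1/2 = 1/2
No assignment yields a value below 1/2, so this is the minimum.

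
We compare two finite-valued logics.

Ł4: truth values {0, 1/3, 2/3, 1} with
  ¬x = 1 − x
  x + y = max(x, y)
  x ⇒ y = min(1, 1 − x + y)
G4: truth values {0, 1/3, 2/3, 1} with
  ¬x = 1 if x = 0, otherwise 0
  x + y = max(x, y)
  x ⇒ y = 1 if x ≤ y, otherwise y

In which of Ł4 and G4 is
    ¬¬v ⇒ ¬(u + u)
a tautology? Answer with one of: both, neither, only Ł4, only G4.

In Ł4: at u = 1/3, v = 1 the value is 2/3 — not a tautology.
In G4: at u = 1/3, v = 1/3 the value is 0 — not a tautology.

neither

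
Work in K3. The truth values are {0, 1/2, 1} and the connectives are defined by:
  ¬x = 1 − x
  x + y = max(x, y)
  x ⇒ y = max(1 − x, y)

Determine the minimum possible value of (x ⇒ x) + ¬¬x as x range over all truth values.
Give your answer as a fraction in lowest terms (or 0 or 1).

1/2

Take x = 1/2:
x ⇒ x = 1/2 ⇒ 1/2 = 1/2
¬x = ¬1/2 = 1/2
¬¬x = ¬1/2 = 1/2
(x ⇒ x) + ¬¬x = 1/2 + 1/2 = 1/2
No assignment yields a value below 1/2, so this is the minimum.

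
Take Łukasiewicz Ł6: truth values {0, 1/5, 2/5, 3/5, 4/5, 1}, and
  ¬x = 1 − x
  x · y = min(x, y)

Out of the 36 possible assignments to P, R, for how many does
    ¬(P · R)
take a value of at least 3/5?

value 1: 11 assignments (counts)
value 4/5: 9 assignments (counts)
value 3/5: 7 assignments (counts)
value 2/5: 5 assignments
value 1/5: 3 assignments
value 0: 1 assignment
So 27 of the 36 assignments meet the threshold.

27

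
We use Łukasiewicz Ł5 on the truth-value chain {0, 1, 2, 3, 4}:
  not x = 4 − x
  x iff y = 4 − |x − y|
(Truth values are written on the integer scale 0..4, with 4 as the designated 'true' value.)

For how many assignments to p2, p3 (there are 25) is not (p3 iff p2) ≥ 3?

6

value 4: 2 assignments (counts)
value 3: 4 assignments (counts)
value 2: 6 assignments
value 1: 8 assignments
value 0: 5 assignments
So 6 of the 25 assignments meet the threshold.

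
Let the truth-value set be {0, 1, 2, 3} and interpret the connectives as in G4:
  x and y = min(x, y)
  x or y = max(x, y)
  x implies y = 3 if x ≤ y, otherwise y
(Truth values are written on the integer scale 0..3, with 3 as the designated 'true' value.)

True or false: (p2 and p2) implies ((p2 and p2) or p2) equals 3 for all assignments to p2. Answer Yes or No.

p2 = 0 ↦ 3
p2 = 1 ↦ 3
p2 = 2 ↦ 3
p2 = 3 ↦ 3
Every assignment gives a value ≥ 3.

Yes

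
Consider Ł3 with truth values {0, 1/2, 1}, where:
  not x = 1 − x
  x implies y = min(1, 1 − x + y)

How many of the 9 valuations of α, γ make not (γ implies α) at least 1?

1

α = 0, γ = 0 ↦ 0  <
α = 0, γ = 1/2 ↦ 1/2  <
α = 0, γ = 1 ↦ 1  ≥
α = 1/2, γ = 0 ↦ 0  <
α = 1/2, γ = 1/2 ↦ 0  <
α = 1/2, γ = 1 ↦ 1/2  <
α = 1, γ = 0 ↦ 0  <
α = 1, γ = 1/2 ↦ 0  <
α = 1, γ = 1 ↦ 0  <
So 1 of the 9 assignments meets the threshold.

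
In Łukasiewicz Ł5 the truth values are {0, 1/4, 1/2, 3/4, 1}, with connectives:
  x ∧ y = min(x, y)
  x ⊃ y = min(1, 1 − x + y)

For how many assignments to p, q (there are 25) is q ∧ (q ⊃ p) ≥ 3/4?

5

value 1: 1 assignment (counts)
value 3/4: 4 assignments (counts)
value 1/2: 7 assignments
value 1/4: 7 assignments
value 0: 6 assignments
So 5 of the 25 assignments meet the threshold.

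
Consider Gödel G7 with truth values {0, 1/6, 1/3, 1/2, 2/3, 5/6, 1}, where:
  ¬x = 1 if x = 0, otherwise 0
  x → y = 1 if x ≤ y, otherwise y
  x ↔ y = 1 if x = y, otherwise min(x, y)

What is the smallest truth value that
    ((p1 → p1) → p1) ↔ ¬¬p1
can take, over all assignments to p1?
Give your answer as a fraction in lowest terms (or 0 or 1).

1/6

Take p1 = 1/6:
p1 → p1 = 1/6 → 1/6 = 1
(p1 → p1) → p1 = 1 → 1/6 = 1/6
¬p1 = ¬1/6 = 0
¬¬p1 = ¬0 = 1
((p1 → p1) → p1) ↔ ¬¬p1 = 1/6 ↔ 1 = 1/6
No assignment yields a value below 1/6, so this is the minimum.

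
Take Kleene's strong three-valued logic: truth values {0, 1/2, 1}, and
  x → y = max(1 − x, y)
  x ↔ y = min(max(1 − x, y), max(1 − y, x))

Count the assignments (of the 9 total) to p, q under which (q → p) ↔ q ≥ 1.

1

p = 0, q = 0 ↦ 0  <
p = 0, q = 1/2 ↦ 1/2  <
p = 0, q = 1 ↦ 0  <
p = 1/2, q = 0 ↦ 0  <
p = 1/2, q = 1/2 ↦ 1/2  <
p = 1/2, q = 1 ↦ 1/2  <
p = 1, q = 0 ↦ 0  <
p = 1, q = 1/2 ↦ 1/2  <
p = 1, q = 1 ↦ 1  ≥
So 1 of the 9 assignments meets the threshold.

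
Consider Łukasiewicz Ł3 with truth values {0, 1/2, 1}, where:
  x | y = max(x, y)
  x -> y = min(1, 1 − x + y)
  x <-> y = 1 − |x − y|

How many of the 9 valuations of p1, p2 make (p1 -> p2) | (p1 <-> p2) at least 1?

p1 = 0, p2 = 0 ↦ 1  ≥
p1 = 0, p2 = 1/2 ↦ 1  ≥
p1 = 0, p2 = 1 ↦ 1  ≥
p1 = 1/2, p2 = 0 ↦ 1/2  <
p1 = 1/2, p2 = 1/2 ↦ 1  ≥
p1 = 1/2, p2 = 1 ↦ 1  ≥
p1 = 1, p2 = 0 ↦ 0  <
p1 = 1, p2 = 1/2 ↦ 1/2  <
p1 = 1, p2 = 1 ↦ 1  ≥
So 6 of the 9 assignments meet the threshold.

6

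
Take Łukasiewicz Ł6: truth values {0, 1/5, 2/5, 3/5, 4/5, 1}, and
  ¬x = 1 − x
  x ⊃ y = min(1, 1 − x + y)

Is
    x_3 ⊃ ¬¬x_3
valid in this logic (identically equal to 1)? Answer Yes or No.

x_3 = 0 ↦ 1
x_3 = 1/5 ↦ 1
x_3 = 2/5 ↦ 1
x_3 = 3/5 ↦ 1
x_3 = 4/5 ↦ 1
x_3 = 1 ↦ 1
Every assignment gives a value ≥ 1.

Yes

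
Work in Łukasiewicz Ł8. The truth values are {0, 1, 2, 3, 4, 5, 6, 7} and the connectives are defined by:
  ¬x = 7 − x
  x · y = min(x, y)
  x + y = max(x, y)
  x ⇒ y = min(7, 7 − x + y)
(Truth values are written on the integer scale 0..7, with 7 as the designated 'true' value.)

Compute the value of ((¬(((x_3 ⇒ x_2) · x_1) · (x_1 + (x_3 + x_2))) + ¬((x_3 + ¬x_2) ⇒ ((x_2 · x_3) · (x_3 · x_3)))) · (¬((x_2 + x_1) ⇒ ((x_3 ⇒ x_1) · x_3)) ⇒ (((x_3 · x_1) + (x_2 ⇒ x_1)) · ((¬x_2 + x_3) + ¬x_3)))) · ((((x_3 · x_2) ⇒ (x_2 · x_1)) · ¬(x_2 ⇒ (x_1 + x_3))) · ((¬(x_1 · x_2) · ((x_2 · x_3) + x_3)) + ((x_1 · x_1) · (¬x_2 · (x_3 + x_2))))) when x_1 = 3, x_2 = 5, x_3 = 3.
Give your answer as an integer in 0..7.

x_3 ⇒ x_2 = 3 ⇒ 5 = 7
(x_3 ⇒ x_2) · x_1 = 7 · 3 = 3
x_3 + x_2 = 3 + 5 = 5
x_1 + (x_3 + x_2) = 3 + 5 = 5
((x_3 ⇒ x_2) · x_1) · (x_1 + (x_3 + x_2)) = 3 · 5 = 3
¬(((x_3 ⇒ x_2) · x_1) · (x_1 + (x_3 + x_2))) = ¬3 = 4
¬x_2 = ¬5 = 2
x_3 + ¬x_2 = 3 + 2 = 3
x_2 · x_3 = 5 · 3 = 3
x_3 · x_3 = 3 · 3 = 3
(x_2 · x_3) · (x_3 · x_3) = 3 · 3 = 3
(x_3 + ¬x_2) ⇒ ((x_2 · x_3) · (x_3 · x_3)) = 3 ⇒ 3 = 7
¬((x_3 + ¬x_2) ⇒ ((x_2 · x_3) · (x_3 · x_3))) = ¬7 = 0
¬(((x_3 ⇒ x_2) · x_1) · (x_1 + (x_3 + x_2))) + ¬((x_3 + ¬x_2) ⇒ ((x_2 · x_3) · (x_3 · x_3))) = 4 + 0 = 4
x_2 + x_1 = 5 + 3 = 5
x_3 ⇒ x_1 = 3 ⇒ 3 = 7
(x_3 ⇒ x_1) · x_3 = 7 · 3 = 3
(x_2 + x_1) ⇒ ((x_3 ⇒ x_1) · x_3) = 5 ⇒ 3 = 5
¬((x_2 + x_1) ⇒ ((x_3 ⇒ x_1) · x_3)) = ¬5 = 2
x_3 · x_1 = 3 · 3 = 3
x_2 ⇒ x_1 = 5 ⇒ 3 = 5
(x_3 · x_1) + (x_2 ⇒ x_1) = 3 + 5 = 5
¬x_2 = ¬5 = 2
¬x_2 + x_3 = 2 + 3 = 3
¬x_3 = ¬3 = 4
(¬x_2 + x_3) + ¬x_3 = 3 + 4 = 4
((x_3 · x_1) + (x_2 ⇒ x_1)) · ((¬x_2 + x_3) + ¬x_3) = 5 · 4 = 4
¬((x_2 + x_1) ⇒ ((x_3 ⇒ x_1) · x_3)) ⇒ (((x_3 · x_1) + (x_2 ⇒ x_1)) · ((¬x_2 + x_3) + ¬x_3)) = 2 ⇒ 4 = 7
(¬(((x_3 ⇒ x_2) · x_1) · (x_1 + (x_3 + x_2))) + ¬((x_3 + ¬x_2) ⇒ ((x_2 · x_3) · (x_3 · x_3)))) · (¬((x_2 + x_1) ⇒ ((x_3 ⇒ x_1) · x_3)) ⇒ (((x_3 · x_1) + (x_2 ⇒ x_1)) · ((¬x_2 + x_3) + ¬x_3))) = 4 · 7 = 4
x_3 · x_2 = 3 · 5 = 3
x_2 · x_1 = 5 · 3 = 3
(x_3 · x_2) ⇒ (x_2 · x_1) = 3 ⇒ 3 = 7
x_1 + x_3 = 3 + 3 = 3
x_2 ⇒ (x_1 + x_3) = 5 ⇒ 3 = 5
¬(x_2 ⇒ (x_1 + x_3)) = ¬5 = 2
((x_3 · x_2) ⇒ (x_2 · x_1)) · ¬(x_2 ⇒ (x_1 + x_3)) = 7 · 2 = 2
x_1 · x_2 = 3 · 5 = 3
¬(x_1 · x_2) = ¬3 = 4
x_2 · x_3 = 5 · 3 = 3
(x_2 · x_3) + x_3 = 3 + 3 = 3
¬(x_1 · x_2) · ((x_2 · x_3) + x_3) = 4 · 3 = 3
x_1 · x_1 = 3 · 3 = 3
¬x_2 = ¬5 = 2
x_3 + x_2 = 3 + 5 = 5
¬x_2 · (x_3 + x_2) = 2 · 5 = 2
(x_1 · x_1) · (¬x_2 · (x_3 + x_2)) = 3 · 2 = 2
(¬(x_1 · x_2) · ((x_2 · x_3) + x_3)) + ((x_1 · x_1) · (¬x_2 · (x_3 + x_2))) = 3 + 2 = 3
(((x_3 · x_2) ⇒ (x_2 · x_1)) · ¬(x_2 ⇒ (x_1 + x_3))) · ((¬(x_1 · x_2) · ((x_2 · x_3) + x_3)) + ((x_1 · x_1) · (¬x_2 · (x_3 + x_2)))) = 2 · 3 = 2
((¬(((x_3 ⇒ x_2) · x_1) · (x_1 + (x_3 + x_2))) + ¬((x_3 + ¬x_2) ⇒ ((x_2 · x_3) · (x_3 · x_3)))) · (¬((x_2 + x_1) ⇒ ((x_3 ⇒ x_1) · x_3)) ⇒ (((x_3 · x_1) + (x_2 ⇒ x_1)) · ((¬x_2 + x_3) + ¬x_3)))) · ((((x_3 · x_2) ⇒ (x_2 · x_1)) · ¬(x_2 ⇒ (x_1 + x_3))) · ((¬(x_1 · x_2) · ((x_2 · x_3) + x_3)) + ((x_1 · x_1) · (¬x_2 · (x_3 + x_2))))) = 4 · 2 = 2

2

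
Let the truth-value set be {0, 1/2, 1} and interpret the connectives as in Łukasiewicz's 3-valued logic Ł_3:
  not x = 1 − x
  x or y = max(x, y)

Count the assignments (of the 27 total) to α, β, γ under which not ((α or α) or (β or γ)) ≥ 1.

value 1: 1 assignment (counts)
value 1/2: 7 assignments
value 0: 19 assignments
So 1 of the 27 assignments meets the threshold.

1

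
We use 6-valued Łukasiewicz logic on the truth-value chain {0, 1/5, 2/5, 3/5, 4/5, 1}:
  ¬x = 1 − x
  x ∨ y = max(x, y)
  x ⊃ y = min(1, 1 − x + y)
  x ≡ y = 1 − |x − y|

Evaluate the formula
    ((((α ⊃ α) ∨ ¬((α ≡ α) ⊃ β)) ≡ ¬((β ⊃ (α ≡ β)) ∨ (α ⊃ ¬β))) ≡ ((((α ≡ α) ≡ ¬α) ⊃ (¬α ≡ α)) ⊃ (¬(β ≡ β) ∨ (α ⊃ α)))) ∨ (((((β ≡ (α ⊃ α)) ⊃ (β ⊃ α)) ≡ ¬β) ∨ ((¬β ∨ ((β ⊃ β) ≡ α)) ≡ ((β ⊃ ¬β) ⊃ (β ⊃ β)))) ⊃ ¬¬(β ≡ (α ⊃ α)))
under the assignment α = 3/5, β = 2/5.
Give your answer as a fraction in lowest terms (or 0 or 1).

α ⊃ α = 3/5 ⊃ 3/5 = 1
α ≡ α = 3/5 ≡ 3/5 = 1
(α ≡ α) ⊃ β = 1 ⊃ 2/5 = 2/5
¬((α ≡ α) ⊃ β) = ¬2/5 = 3/5
(α ⊃ α) ∨ ¬((α ≡ α) ⊃ β) = 1 ∨ 3/5 = 1
α ≡ β = 3/5 ≡ 2/5 = 4/5
β ⊃ (α ≡ β) = 2/5 ⊃ 4/5 = 1
¬β = ¬2/5 = 3/5
α ⊃ ¬β = 3/5 ⊃ 3/5 = 1
(β ⊃ (α ≡ β)) ∨ (α ⊃ ¬β) = 1 ∨ 1 = 1
¬((β ⊃ (α ≡ β)) ∨ (α ⊃ ¬β)) = ¬1 = 0
((α ⊃ α) ∨ ¬((α ≡ α) ⊃ β)) ≡ ¬((β ⊃ (α ≡ β)) ∨ (α ⊃ ¬β)) = 1 ≡ 0 = 0
α ≡ α = 3/5 ≡ 3/5 = 1
¬α = ¬3/5 = 2/5
(α ≡ α) ≡ ¬α = 1 ≡ 2/5 = 2/5
¬α = ¬3/5 = 2/5
¬α ≡ α = 2/5 ≡ 3/5 = 4/5
((α ≡ α) ≡ ¬α) ⊃ (¬α ≡ α) = 2/5 ⊃ 4/5 = 1
β ≡ β = 2/5 ≡ 2/5 = 1
¬(β ≡ β) = ¬1 = 0
α ⊃ α = 3/5 ⊃ 3/5 = 1
¬(β ≡ β) ∨ (α ⊃ α) = 0 ∨ 1 = 1
(((α ≡ α) ≡ ¬α) ⊃ (¬α ≡ α)) ⊃ (¬(β ≡ β) ∨ (α ⊃ α)) = 1 ⊃ 1 = 1
(((α ⊃ α) ∨ ¬((α ≡ α) ⊃ β)) ≡ ¬((β ⊃ (α ≡ β)) ∨ (α ⊃ ¬β))) ≡ ((((α ≡ α) ≡ ¬α) ⊃ (¬α ≡ α)) ⊃ (¬(β ≡ β) ∨ (α ⊃ α))) = 0 ≡ 1 = 0
α ⊃ α = 3/5 ⊃ 3/5 = 1
β ≡ (α ⊃ α) = 2/5 ≡ 1 = 2/5
β ⊃ α = 2/5 ⊃ 3/5 = 1
(β ≡ (α ⊃ α)) ⊃ (β ⊃ α) = 2/5 ⊃ 1 = 1
¬β = ¬2/5 = 3/5
((β ≡ (α ⊃ α)) ⊃ (β ⊃ α)) ≡ ¬β = 1 ≡ 3/5 = 3/5
¬β = ¬2/5 = 3/5
β ⊃ β = 2/5 ⊃ 2/5 = 1
(β ⊃ β) ≡ α = 1 ≡ 3/5 = 3/5
¬β ∨ ((β ⊃ β) ≡ α) = 3/5 ∨ 3/5 = 3/5
¬β = ¬2/5 = 3/5
β ⊃ ¬β = 2/5 ⊃ 3/5 = 1
β ⊃ β = 2/5 ⊃ 2/5 = 1
(β ⊃ ¬β) ⊃ (β ⊃ β) = 1 ⊃ 1 = 1
(¬β ∨ ((β ⊃ β) ≡ α)) ≡ ((β ⊃ ¬β) ⊃ (β ⊃ β)) = 3/5 ≡ 1 = 3/5
(((β ≡ (α ⊃ α)) ⊃ (β ⊃ α)) ≡ ¬β) ∨ ((¬β ∨ ((β ⊃ β) ≡ α)) ≡ ((β ⊃ ¬β) ⊃ (β ⊃ β))) = 3/5 ∨ 3/5 = 3/5
α ⊃ α = 3/5 ⊃ 3/5 = 1
β ≡ (α ⊃ α) = 2/5 ≡ 1 = 2/5
¬(β ≡ (α ⊃ α)) = ¬2/5 = 3/5
¬¬(β ≡ (α ⊃ α)) = ¬3/5 = 2/5
((((β ≡ (α ⊃ α)) ⊃ (β ⊃ α)) ≡ ¬β) ∨ ((¬β ∨ ((β ⊃ β) ≡ α)) ≡ ((β ⊃ ¬β) ⊃ (β ⊃ β)))) ⊃ ¬¬(β ≡ (α ⊃ α)) = 3/5 ⊃ 2/5 = 4/5
((((α ⊃ α) ∨ ¬((α ≡ α) ⊃ β)) ≡ ¬((β ⊃ (α ≡ β)) ∨ (α ⊃ ¬β))) ≡ ((((α ≡ α) ≡ ¬α) ⊃ (¬α ≡ α)) ⊃ (¬(β ≡ β) ∨ (α ⊃ α)))) ∨ (((((β ≡ (α ⊃ α)) ⊃ (β ⊃ α)) ≡ ¬β) ∨ ((¬β ∨ ((β ⊃ β) ≡ α)) ≡ ((β ⊃ ¬β) ⊃ (β ⊃ β)))) ⊃ ¬¬(β ≡ (α ⊃ α))) = 0 ∨ 4/5 = 4/5

4/5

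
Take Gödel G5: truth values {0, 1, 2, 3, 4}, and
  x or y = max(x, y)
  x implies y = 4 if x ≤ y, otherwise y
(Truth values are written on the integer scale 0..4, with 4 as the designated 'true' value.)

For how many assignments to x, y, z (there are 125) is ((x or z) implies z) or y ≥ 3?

98

value 4: 85 assignments (counts)
value 3: 13 assignments (counts)
value 2: 13 assignments
value 1: 10 assignments
value 0: 4 assignments
So 98 of the 125 assignments meet the threshold.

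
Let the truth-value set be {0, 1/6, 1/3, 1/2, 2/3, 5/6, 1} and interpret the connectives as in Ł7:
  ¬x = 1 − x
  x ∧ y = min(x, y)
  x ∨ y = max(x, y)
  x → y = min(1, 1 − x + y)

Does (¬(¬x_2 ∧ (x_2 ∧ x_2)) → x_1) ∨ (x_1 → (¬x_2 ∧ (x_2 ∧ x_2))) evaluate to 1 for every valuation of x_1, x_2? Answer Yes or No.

Counterexample: take x_1 = 1/6, x_2 = 0.
¬x_2 = ¬0 = 1
x_2 ∧ x_2 = 0 ∧ 0 = 0
¬x_2 ∧ (x_2 ∧ x_2) = 1 ∧ 0 = 0
¬(¬x_2 ∧ (x_2 ∧ x_2)) = ¬0 = 1
¬(¬x_2 ∧ (x_2 ∧ x_2)) → x_1 = 1 → 1/6 = 1/6
¬x_2 = ¬0 = 1
x_2 ∧ x_2 = 0 ∧ 0 = 0
¬x_2 ∧ (x_2 ∧ x_2) = 1 ∧ 0 = 0
x_1 → (¬x_2 ∧ (x_2 ∧ x_2)) = 1/6 → 0 = 5/6
(¬(¬x_2 ∧ (x_2 ∧ x_2)) → x_1) ∨ (x_1 → (¬x_2 ∧ (x_2 ∧ x_2))) = 1/6 ∨ 5/6 = 5/6
This gives 5/6 ≠ 1.

No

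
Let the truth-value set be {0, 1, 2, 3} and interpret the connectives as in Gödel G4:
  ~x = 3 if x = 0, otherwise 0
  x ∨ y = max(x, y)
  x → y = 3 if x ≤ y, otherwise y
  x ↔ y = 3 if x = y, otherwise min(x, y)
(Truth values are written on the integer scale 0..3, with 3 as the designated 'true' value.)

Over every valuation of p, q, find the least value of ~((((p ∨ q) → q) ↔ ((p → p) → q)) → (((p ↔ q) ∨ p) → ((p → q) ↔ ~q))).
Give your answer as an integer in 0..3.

Take p = 0, q = 0:
p ∨ q = 0 ∨ 0 = 0
(p ∨ q) → q = 0 → 0 = 3
p → p = 0 → 0 = 3
(p → p) → q = 3 → 0 = 0
((p ∨ q) → q) ↔ ((p → p) → q) = 3 ↔ 0 = 0
p ↔ q = 0 ↔ 0 = 3
(p ↔ q) ∨ p = 3 ∨ 0 = 3
p → q = 0 → 0 = 3
~q = ~0 = 3
(p → q) ↔ ~q = 3 ↔ 3 = 3
((p ↔ q) ∨ p) → ((p → q) ↔ ~q) = 3 → 3 = 3
(((p ∨ q) → q) ↔ ((p → p) → q)) → (((p ↔ q) ∨ p) → ((p → q) ↔ ~q)) = 0 → 3 = 3
~((((p ∨ q) → q) ↔ ((p → p) → q)) → (((p ↔ q) ∨ p) → ((p → q) ↔ ~q))) = ~3 = 0
No assignment yields a value below 0, so this is the minimum.

0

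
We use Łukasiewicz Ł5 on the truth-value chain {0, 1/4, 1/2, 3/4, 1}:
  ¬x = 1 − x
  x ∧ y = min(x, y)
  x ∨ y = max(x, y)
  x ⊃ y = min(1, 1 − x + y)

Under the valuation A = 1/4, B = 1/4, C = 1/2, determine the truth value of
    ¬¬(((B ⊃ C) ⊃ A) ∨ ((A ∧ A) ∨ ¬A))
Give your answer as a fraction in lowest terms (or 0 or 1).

B ⊃ C = 1/4 ⊃ 1/2 = 1
(B ⊃ C) ⊃ A = 1 ⊃ 1/4 = 1/4
A ∧ A = 1/4 ∧ 1/4 = 1/4
¬A = ¬1/4 = 3/4
(A ∧ A) ∨ ¬A = 1/4 ∨ 3/4 = 3/4
((B ⊃ C) ⊃ A) ∨ ((A ∧ A) ∨ ¬A) = 1/4 ∨ 3/4 = 3/4
¬(((B ⊃ C) ⊃ A) ∨ ((A ∧ A) ∨ ¬A)) = ¬3/4 = 1/4
¬¬(((B ⊃ C) ⊃ A) ∨ ((A ∧ A) ∨ ¬A)) = ¬1/4 = 3/4

3/4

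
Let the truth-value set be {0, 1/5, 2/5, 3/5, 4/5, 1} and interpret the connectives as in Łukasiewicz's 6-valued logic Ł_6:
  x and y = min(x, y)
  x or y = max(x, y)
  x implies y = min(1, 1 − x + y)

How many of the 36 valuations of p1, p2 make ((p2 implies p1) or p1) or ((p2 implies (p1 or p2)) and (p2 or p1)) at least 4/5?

33

value 1: 26 assignments (counts)
value 4/5: 7 assignments (counts)
value 3/5: 3 assignments
So 33 of the 36 assignments meet the threshold.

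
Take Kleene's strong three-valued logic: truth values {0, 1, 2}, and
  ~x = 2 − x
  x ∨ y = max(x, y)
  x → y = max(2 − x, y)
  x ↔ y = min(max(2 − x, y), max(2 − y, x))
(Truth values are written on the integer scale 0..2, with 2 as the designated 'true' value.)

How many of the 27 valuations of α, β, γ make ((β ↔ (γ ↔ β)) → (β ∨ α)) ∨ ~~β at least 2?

value 2: 17 assignments (counts)
value 1: 9 assignments
value 0: 1 assignment
So 17 of the 27 assignments meet the threshold.

17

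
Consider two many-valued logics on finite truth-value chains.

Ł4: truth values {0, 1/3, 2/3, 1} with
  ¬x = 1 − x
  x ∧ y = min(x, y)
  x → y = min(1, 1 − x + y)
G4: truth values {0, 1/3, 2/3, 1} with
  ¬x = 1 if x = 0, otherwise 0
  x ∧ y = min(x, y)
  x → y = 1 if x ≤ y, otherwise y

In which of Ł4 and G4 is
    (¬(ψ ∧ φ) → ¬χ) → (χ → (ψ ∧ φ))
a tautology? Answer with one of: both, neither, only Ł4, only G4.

In Ł4: every assignment gives 1 — tautology.
In G4: at φ = 1/3, ψ = 1/3, χ = 2/3 the value is 1/3 — not a tautology.

only Ł4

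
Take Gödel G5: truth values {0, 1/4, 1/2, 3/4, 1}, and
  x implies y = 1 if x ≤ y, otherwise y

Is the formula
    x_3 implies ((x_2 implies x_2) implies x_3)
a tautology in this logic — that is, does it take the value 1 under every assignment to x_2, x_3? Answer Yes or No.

Yes

At x_2 = 1, x_3 = 1/4, for instance:
x_2 implies x_2 = 1 implies 1 = 1
(x_2 implies x_2) implies x_3 = 1 implies 1/4 = 1/4
x_3 implies ((x_2 implies x_2) implies x_3) = 1/4 implies 1/4 = 1
and checking the remaining 24 assignments likewise gives ≥ 1 in every case.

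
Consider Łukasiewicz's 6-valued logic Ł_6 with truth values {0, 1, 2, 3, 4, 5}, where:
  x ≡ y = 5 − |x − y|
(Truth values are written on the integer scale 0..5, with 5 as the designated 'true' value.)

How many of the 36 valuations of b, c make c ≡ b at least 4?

16

value 5: 6 assignments (counts)
value 4: 10 assignments (counts)
value 3: 8 assignments
value 2: 6 assignments
value 1: 4 assignments
value 0: 2 assignments
So 16 of the 36 assignments meet the threshold.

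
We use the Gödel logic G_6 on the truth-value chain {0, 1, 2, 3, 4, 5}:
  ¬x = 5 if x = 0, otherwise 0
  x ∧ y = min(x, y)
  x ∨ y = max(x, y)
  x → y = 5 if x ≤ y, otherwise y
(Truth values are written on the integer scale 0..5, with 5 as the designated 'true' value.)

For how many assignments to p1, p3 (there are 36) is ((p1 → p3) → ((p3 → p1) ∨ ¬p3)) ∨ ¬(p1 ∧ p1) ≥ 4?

value 5: 26 assignments (counts)
value 4: 1 assignment (counts)
value 3: 2 assignments
value 2: 3 assignments
value 1: 4 assignments
So 27 of the 36 assignments meet the threshold.

27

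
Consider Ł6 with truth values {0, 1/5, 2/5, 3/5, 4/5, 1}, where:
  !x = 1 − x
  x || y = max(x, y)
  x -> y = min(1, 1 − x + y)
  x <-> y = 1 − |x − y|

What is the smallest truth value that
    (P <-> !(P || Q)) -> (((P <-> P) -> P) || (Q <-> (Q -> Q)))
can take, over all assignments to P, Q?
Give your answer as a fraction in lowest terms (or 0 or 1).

Take P = 2/5, Q = 0:
P || Q = 2/5 || 0 = 2/5
!(P || Q) = !2/5 = 3/5
P <-> !(P || Q) = 2/5 <-> 3/5 = 4/5
P <-> P = 2/5 <-> 2/5 = 1
(P <-> P) -> P = 1 -> 2/5 = 2/5
Q -> Q = 0 -> 0 = 1
Q <-> (Q -> Q) = 0 <-> 1 = 0
((P <-> P) -> P) || (Q <-> (Q -> Q)) = 2/5 || 0 = 2/5
(P <-> !(P || Q)) -> (((P <-> P) -> P) || (Q <-> (Q -> Q))) = 4/5 -> 2/5 = 3/5
No assignment yields a value below 3/5, so this is the minimum.

3/5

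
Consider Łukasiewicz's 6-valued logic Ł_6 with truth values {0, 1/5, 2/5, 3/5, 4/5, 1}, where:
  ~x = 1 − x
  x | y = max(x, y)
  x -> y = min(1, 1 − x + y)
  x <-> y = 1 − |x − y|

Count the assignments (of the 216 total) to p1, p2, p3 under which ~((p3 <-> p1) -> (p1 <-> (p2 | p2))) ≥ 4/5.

8

value 1: 2 assignments (counts)
value 4/5: 6 assignments (counts)
value 3/5: 14 assignments
value 2/5: 24 assignments
value 1/5: 38 assignments
value 0: 132 assignments
So 8 of the 216 assignments meet the threshold.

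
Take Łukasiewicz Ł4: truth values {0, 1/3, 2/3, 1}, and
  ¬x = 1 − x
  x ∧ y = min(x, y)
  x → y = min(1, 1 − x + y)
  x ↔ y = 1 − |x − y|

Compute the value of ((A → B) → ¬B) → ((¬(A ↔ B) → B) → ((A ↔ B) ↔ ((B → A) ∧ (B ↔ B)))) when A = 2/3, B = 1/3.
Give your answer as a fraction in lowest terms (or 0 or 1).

A → B = 2/3 → 1/3 = 2/3
¬B = ¬1/3 = 2/3
(A → B) → ¬B = 2/3 → 2/3 = 1
A ↔ B = 2/3 ↔ 1/3 = 2/3
¬(A ↔ B) = ¬2/3 = 1/3
¬(A ↔ B) → B = 1/3 → 1/3 = 1
A ↔ B = 2/3 ↔ 1/3 = 2/3
B → A = 1/3 → 2/3 = 1
B ↔ B = 1/3 ↔ 1/3 = 1
(B → A) ∧ (B ↔ B) = 1 ∧ 1 = 1
(A ↔ B) ↔ ((B → A) ∧ (B ↔ B)) = 2/3 ↔ 1 = 2/3
(¬(A ↔ B) → B) → ((A ↔ B) ↔ ((B → A) ∧ (B ↔ B))) = 1 → 2/3 = 2/3
((A → B) → ¬B) → ((¬(A ↔ B) → B) → ((A ↔ B) ↔ ((B → A) ∧ (B ↔ B)))) = 1 → 2/3 = 2/3

2/3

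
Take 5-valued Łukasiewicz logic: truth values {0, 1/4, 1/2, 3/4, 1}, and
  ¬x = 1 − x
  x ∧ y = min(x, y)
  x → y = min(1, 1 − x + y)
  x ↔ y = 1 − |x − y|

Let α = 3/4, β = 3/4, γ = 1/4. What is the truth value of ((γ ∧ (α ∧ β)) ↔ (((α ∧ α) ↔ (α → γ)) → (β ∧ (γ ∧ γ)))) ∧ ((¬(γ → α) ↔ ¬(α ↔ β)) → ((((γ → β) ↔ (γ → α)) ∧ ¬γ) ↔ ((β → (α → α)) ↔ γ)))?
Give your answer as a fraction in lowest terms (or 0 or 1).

1/2

α ∧ β = 3/4 ∧ 3/4 = 3/4
γ ∧ (α ∧ β) = 1/4 ∧ 3/4 = 1/4
α ∧ α = 3/4 ∧ 3/4 = 3/4
α → γ = 3/4 → 1/4 = 1/2
(α ∧ α) ↔ (α → γ) = 3/4 ↔ 1/2 = 3/4
γ ∧ γ = 1/4 ∧ 1/4 = 1/4
β ∧ (γ ∧ γ) = 3/4 ∧ 1/4 = 1/4
((α ∧ α) ↔ (α → γ)) → (β ∧ (γ ∧ γ)) = 3/4 → 1/4 = 1/2
(γ ∧ (α ∧ β)) ↔ (((α ∧ α) ↔ (α → γ)) → (β ∧ (γ ∧ γ))) = 1/4 ↔ 1/2 = 3/4
γ → α = 1/4 → 3/4 = 1
¬(γ → α) = ¬1 = 0
α ↔ β = 3/4 ↔ 3/4 = 1
¬(α ↔ β) = ¬1 = 0
¬(γ → α) ↔ ¬(α ↔ β) = 0 ↔ 0 = 1
γ → β = 1/4 → 3/4 = 1
γ → α = 1/4 → 3/4 = 1
(γ → β) ↔ (γ → α) = 1 ↔ 1 = 1
¬γ = ¬1/4 = 3/4
((γ → β) ↔ (γ → α)) ∧ ¬γ = 1 ∧ 3/4 = 3/4
α → α = 3/4 → 3/4 = 1
β → (α → α) = 3/4 → 1 = 1
(β → (α → α)) ↔ γ = 1 ↔ 1/4 = 1/4
(((γ → β) ↔ (γ → α)) ∧ ¬γ) ↔ ((β → (α → α)) ↔ γ) = 3/4 ↔ 1/4 = 1/2
(¬(γ → α) ↔ ¬(α ↔ β)) → ((((γ → β) ↔ (γ → α)) ∧ ¬γ) ↔ ((β → (α → α)) ↔ γ)) = 1 → 1/2 = 1/2
((γ ∧ (α ∧ β)) ↔ (((α ∧ α) ↔ (α → γ)) → (β ∧ (γ ∧ γ)))) ∧ ((¬(γ → α) ↔ ¬(α ↔ β)) → ((((γ → β) ↔ (γ → α)) ∧ ¬γ) ↔ ((β → (α → α)) ↔ γ))) = 3/4 ∧ 1/2 = 1/2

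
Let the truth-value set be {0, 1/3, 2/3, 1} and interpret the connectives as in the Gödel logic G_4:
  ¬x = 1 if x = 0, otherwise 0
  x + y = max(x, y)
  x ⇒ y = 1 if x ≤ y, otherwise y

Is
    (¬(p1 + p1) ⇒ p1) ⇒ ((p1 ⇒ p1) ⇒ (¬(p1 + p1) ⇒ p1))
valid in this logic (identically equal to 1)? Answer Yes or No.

p1 = 0 ↦ 1
p1 = 1/3 ↦ 1
p1 = 2/3 ↦ 1
p1 = 1 ↦ 1
Every assignment gives a value ≥ 1.

Yes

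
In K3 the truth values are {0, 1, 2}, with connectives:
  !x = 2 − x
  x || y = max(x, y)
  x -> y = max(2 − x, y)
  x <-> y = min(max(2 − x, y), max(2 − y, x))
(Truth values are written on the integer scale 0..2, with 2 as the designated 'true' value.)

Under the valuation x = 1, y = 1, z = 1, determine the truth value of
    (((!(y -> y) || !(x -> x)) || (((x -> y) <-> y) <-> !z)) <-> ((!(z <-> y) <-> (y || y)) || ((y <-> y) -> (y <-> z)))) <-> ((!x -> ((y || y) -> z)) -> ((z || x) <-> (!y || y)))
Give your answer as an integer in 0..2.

1

y -> y = 1 -> 1 = 1
!(y -> y) = !1 = 1
x -> x = 1 -> 1 = 1
!(x -> x) = !1 = 1
!(y -> y) || !(x -> x) = 1 || 1 = 1
x -> y = 1 -> 1 = 1
(x -> y) <-> y = 1 <-> 1 = 1
!z = !1 = 1
((x -> y) <-> y) <-> !z = 1 <-> 1 = 1
(!(y -> y) || !(x -> x)) || (((x -> y) <-> y) <-> !z) = 1 || 1 = 1
z <-> y = 1 <-> 1 = 1
!(z <-> y) = !1 = 1
y || y = 1 || 1 = 1
!(z <-> y) <-> (y || y) = 1 <-> 1 = 1
y <-> y = 1 <-> 1 = 1
y <-> z = 1 <-> 1 = 1
(y <-> y) -> (y <-> z) = 1 -> 1 = 1
(!(z <-> y) <-> (y || y)) || ((y <-> y) -> (y <-> z)) = 1 || 1 = 1
((!(y -> y) || !(x -> x)) || (((x -> y) <-> y) <-> !z)) <-> ((!(z <-> y) <-> (y || y)) || ((y <-> y) -> (y <-> z))) = 1 <-> 1 = 1
!x = !1 = 1
y || y = 1 || 1 = 1
(y || y) -> z = 1 -> 1 = 1
!x -> ((y || y) -> z) = 1 -> 1 = 1
z || x = 1 || 1 = 1
!y = !1 = 1
!y || y = 1 || 1 = 1
(z || x) <-> (!y || y) = 1 <-> 1 = 1
(!x -> ((y || y) -> z)) -> ((z || x) <-> (!y || y)) = 1 -> 1 = 1
(((!(y -> y) || !(x -> x)) || (((x -> y) <-> y) <-> !z)) <-> ((!(z <-> y) <-> (y || y)) || ((y <-> y) -> (y <-> z)))) <-> ((!x -> ((y || y) -> z)) -> ((z || x) <-> (!y || y))) = 1 <-> 1 = 1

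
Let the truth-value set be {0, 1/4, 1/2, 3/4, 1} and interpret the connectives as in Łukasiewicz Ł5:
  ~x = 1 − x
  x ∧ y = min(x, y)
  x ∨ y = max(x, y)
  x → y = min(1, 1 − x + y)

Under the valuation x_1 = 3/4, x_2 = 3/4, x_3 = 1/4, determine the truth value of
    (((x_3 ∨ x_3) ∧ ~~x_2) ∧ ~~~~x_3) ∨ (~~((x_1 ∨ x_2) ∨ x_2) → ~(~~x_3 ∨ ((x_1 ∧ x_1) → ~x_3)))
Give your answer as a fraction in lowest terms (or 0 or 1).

1/4

x_3 ∨ x_3 = 1/4 ∨ 1/4 = 1/4
~x_2 = ~3/4 = 1/4
~~x_2 = ~1/4 = 3/4
(x_3 ∨ x_3) ∧ ~~x_2 = 1/4 ∧ 3/4 = 1/4
~x_3 = ~1/4 = 3/4
~~x_3 = ~3/4 = 1/4
~~~x_3 = ~1/4 = 3/4
~~~~x_3 = ~3/4 = 1/4
((x_3 ∨ x_3) ∧ ~~x_2) ∧ ~~~~x_3 = 1/4 ∧ 1/4 = 1/4
x_1 ∨ x_2 = 3/4 ∨ 3/4 = 3/4
(x_1 ∨ x_2) ∨ x_2 = 3/4 ∨ 3/4 = 3/4
~((x_1 ∨ x_2) ∨ x_2) = ~3/4 = 1/4
~~((x_1 ∨ x_2) ∨ x_2) = ~1/4 = 3/4
~x_3 = ~1/4 = 3/4
~~x_3 = ~3/4 = 1/4
x_1 ∧ x_1 = 3/4 ∧ 3/4 = 3/4
~x_3 = ~1/4 = 3/4
(x_1 ∧ x_1) → ~x_3 = 3/4 → 3/4 = 1
~~x_3 ∨ ((x_1 ∧ x_1) → ~x_3) = 1/4 ∨ 1 = 1
~(~~x_3 ∨ ((x_1 ∧ x_1) → ~x_3)) = ~1 = 0
~~((x_1 ∨ x_2) ∨ x_2) → ~(~~x_3 ∨ ((x_1 ∧ x_1) → ~x_3)) = 3/4 → 0 = 1/4
(((x_3 ∨ x_3) ∧ ~~x_2) ∧ ~~~~x_3) ∨ (~~((x_1 ∨ x_2) ∨ x_2) → ~(~~x_3 ∨ ((x_1 ∧ x_1) → ~x_3))) = 1/4 ∨ 1/4 = 1/4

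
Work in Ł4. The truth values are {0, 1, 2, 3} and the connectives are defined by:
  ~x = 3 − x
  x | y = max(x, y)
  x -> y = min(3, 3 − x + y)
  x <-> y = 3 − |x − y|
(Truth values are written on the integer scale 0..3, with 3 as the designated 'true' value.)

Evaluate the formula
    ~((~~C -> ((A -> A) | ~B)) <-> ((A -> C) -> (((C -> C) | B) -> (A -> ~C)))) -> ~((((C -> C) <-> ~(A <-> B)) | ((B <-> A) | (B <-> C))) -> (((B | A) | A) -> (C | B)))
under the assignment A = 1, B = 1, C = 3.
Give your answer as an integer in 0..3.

~C = ~3 = 0
~~C = ~0 = 3
A -> A = 1 -> 1 = 3
~B = ~1 = 2
(A -> A) | ~B = 3 | 2 = 3
~~C -> ((A -> A) | ~B) = 3 -> 3 = 3
A -> C = 1 -> 3 = 3
C -> C = 3 -> 3 = 3
(C -> C) | B = 3 | 1 = 3
~C = ~3 = 0
A -> ~C = 1 -> 0 = 2
((C -> C) | B) -> (A -> ~C) = 3 -> 2 = 2
(A -> C) -> (((C -> C) | B) -> (A -> ~C)) = 3 -> 2 = 2
(~~C -> ((A -> A) | ~B)) <-> ((A -> C) -> (((C -> C) | B) -> (A -> ~C))) = 3 <-> 2 = 2
~((~~C -> ((A -> A) | ~B)) <-> ((A -> C) -> (((C -> C) | B) -> (A -> ~C)))) = ~2 = 1
C -> C = 3 -> 3 = 3
A <-> B = 1 <-> 1 = 3
~(A <-> B) = ~3 = 0
(C -> C) <-> ~(A <-> B) = 3 <-> 0 = 0
B <-> A = 1 <-> 1 = 3
B <-> C = 1 <-> 3 = 1
(B <-> A) | (B <-> C) = 3 | 1 = 3
((C -> C) <-> ~(A <-> B)) | ((B <-> A) | (B <-> C)) = 0 | 3 = 3
B | A = 1 | 1 = 1
(B | A) | A = 1 | 1 = 1
C | B = 3 | 1 = 3
((B | A) | A) -> (C | B) = 1 -> 3 = 3
(((C -> C) <-> ~(A <-> B)) | ((B <-> A) | (B <-> C))) -> (((B | A) | A) -> (C | B)) = 3 -> 3 = 3
~((((C -> C) <-> ~(A <-> B)) | ((B <-> A) | (B <-> C))) -> (((B | A) | A) -> (C | B))) = ~3 = 0
~((~~C -> ((A -> A) | ~B)) <-> ((A -> C) -> (((C -> C) | B) -> (A -> ~C)))) -> ~((((C -> C) <-> ~(A <-> B)) | ((B <-> A) | (B <-> C))) -> (((B | A) | A) -> (C | B))) = 1 -> 0 = 2

2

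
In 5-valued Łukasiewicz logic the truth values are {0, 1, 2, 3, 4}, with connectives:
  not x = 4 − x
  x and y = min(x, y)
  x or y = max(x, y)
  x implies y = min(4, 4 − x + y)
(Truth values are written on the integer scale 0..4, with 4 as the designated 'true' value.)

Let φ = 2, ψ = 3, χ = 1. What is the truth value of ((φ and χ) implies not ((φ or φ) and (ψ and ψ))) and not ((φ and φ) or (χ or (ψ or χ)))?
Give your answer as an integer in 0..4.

φ and χ = 2 and 1 = 1
φ or φ = 2 or 2 = 2
ψ and ψ = 3 and 3 = 3
(φ or φ) and (ψ and ψ) = 2 and 3 = 2
not ((φ or φ) and (ψ and ψ)) = not 2 = 2
(φ and χ) implies not ((φ or φ) and (ψ and ψ)) = 1 implies 2 = 4
φ and φ = 2 and 2 = 2
ψ or χ = 3 or 1 = 3
χ or (ψ or χ) = 1 or 3 = 3
(φ and φ) or (χ or (ψ or χ)) = 2 or 3 = 3
not ((φ and φ) or (χ or (ψ or χ))) = not 3 = 1
((φ and χ) implies not ((φ or φ) and (ψ and ψ))) and not ((φ and φ) or (χ or (ψ or χ))) = 4 and 1 = 1

1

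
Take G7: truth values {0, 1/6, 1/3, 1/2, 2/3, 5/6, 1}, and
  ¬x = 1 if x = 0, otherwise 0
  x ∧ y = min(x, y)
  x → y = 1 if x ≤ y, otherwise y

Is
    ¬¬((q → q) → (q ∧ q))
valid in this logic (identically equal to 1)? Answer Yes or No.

No

Counterexample: take q = 0.
q → q = 0 → 0 = 1
q ∧ q = 0 ∧ 0 = 0
(q → q) → (q ∧ q) = 1 → 0 = 0
¬((q → q) → (q ∧ q)) = ¬0 = 1
¬¬((q → q) → (q ∧ q)) = ¬1 = 0
This gives 0 ≠ 1.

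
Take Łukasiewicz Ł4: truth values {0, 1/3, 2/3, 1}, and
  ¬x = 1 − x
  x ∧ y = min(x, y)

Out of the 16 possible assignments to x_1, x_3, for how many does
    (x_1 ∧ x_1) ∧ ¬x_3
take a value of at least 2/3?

4

x_1 = 0, x_3 = 0 ↦ 0  <
x_1 = 0, x_3 = 1/3 ↦ 0  <
x_1 = 0, x_3 = 2/3 ↦ 0  <
x_1 = 0, x_3 = 1 ↦ 0  <
x_1 = 1/3, x_3 = 0 ↦ 1/3  <
x_1 = 1/3, x_3 = 1/3 ↦ 1/3  <
x_1 = 1/3, x_3 = 2/3 ↦ 1/3  <
x_1 = 1/3, x_3 = 1 ↦ 0  <
x_1 = 2/3, x_3 = 0 ↦ 2/3  ≥
x_1 = 2/3, x_3 = 1/3 ↦ 2/3  ≥
x_1 = 2/3, x_3 = 2/3 ↦ 1/3  <
x_1 = 2/3, x_3 = 1 ↦ 0  <
x_1 = 1, x_3 = 0 ↦ 1  ≥
x_1 = 1, x_3 = 1/3 ↦ 2/3  ≥
x_1 = 1, x_3 = 2/3 ↦ 1/3  <
x_1 = 1, x_3 = 1 ↦ 0  <
So 4 of the 16 assignments meet the threshold.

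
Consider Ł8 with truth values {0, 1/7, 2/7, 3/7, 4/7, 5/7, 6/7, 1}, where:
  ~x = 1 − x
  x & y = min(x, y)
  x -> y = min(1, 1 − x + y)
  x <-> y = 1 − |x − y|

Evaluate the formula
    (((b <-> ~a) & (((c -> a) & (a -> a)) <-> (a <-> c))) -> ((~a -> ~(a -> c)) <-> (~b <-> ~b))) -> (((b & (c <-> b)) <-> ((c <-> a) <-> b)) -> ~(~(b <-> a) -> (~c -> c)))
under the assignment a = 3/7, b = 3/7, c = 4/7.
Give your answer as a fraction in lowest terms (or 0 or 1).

4/7

~a = ~3/7 = 4/7
b <-> ~a = 3/7 <-> 4/7 = 6/7
c -> a = 4/7 -> 3/7 = 6/7
a -> a = 3/7 -> 3/7 = 1
(c -> a) & (a -> a) = 6/7 & 1 = 6/7
a <-> c = 3/7 <-> 4/7 = 6/7
((c -> a) & (a -> a)) <-> (a <-> c) = 6/7 <-> 6/7 = 1
(b <-> ~a) & (((c -> a) & (a -> a)) <-> (a <-> c)) = 6/7 & 1 = 6/7
~a = ~3/7 = 4/7
a -> c = 3/7 -> 4/7 = 1
~(a -> c) = ~1 = 0
~a -> ~(a -> c) = 4/7 -> 0 = 3/7
~b = ~3/7 = 4/7
~b = ~3/7 = 4/7
~b <-> ~b = 4/7 <-> 4/7 = 1
(~a -> ~(a -> c)) <-> (~b <-> ~b) = 3/7 <-> 1 = 3/7
((b <-> ~a) & (((c -> a) & (a -> a)) <-> (a <-> c))) -> ((~a -> ~(a -> c)) <-> (~b <-> ~b)) = 6/7 -> 3/7 = 4/7
c <-> b = 4/7 <-> 3/7 = 6/7
b & (c <-> b) = 3/7 & 6/7 = 3/7
c <-> a = 4/7 <-> 3/7 = 6/7
(c <-> a) <-> b = 6/7 <-> 3/7 = 4/7
(b & (c <-> b)) <-> ((c <-> a) <-> b) = 3/7 <-> 4/7 = 6/7
b <-> a = 3/7 <-> 3/7 = 1
~(b <-> a) = ~1 = 0
~c = ~4/7 = 3/7
~c -> c = 3/7 -> 4/7 = 1
~(b <-> a) -> (~c -> c) = 0 -> 1 = 1
~(~(b <-> a) -> (~c -> c)) = ~1 = 0
((b & (c <-> b)) <-> ((c <-> a) <-> b)) -> ~(~(b <-> a) -> (~c -> c)) = 6/7 -> 0 = 1/7
(((b <-> ~a) & (((c -> a) & (a -> a)) <-> (a <-> c))) -> ((~a -> ~(a -> c)) <-> (~b <-> ~b))) -> (((b & (c <-> b)) <-> ((c <-> a) <-> b)) -> ~(~(b <-> a) -> (~c -> c))) = 4/7 -> 1/7 = 4/7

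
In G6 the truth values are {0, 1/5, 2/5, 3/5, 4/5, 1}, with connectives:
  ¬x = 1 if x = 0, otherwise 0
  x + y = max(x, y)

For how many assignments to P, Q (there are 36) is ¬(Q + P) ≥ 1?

value 1: 1 assignment (counts)
value 0: 35 assignments
So 1 of the 36 assignments meets the threshold.

1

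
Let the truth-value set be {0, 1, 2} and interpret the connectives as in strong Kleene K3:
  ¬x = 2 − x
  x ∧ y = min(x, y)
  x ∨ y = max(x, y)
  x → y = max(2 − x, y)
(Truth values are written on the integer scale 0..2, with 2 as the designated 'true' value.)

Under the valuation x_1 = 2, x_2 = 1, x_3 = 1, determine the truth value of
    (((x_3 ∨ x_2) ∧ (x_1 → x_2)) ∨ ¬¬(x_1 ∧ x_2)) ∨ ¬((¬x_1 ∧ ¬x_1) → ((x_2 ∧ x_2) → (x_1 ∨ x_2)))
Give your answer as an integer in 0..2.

1

x_3 ∨ x_2 = 1 ∨ 1 = 1
x_1 → x_2 = 2 → 1 = 1
(x_3 ∨ x_2) ∧ (x_1 → x_2) = 1 ∧ 1 = 1
x_1 ∧ x_2 = 2 ∧ 1 = 1
¬(x_1 ∧ x_2) = ¬1 = 1
¬¬(x_1 ∧ x_2) = ¬1 = 1
((x_3 ∨ x_2) ∧ (x_1 → x_2)) ∨ ¬¬(x_1 ∧ x_2) = 1 ∨ 1 = 1
¬x_1 = ¬2 = 0
¬x_1 = ¬2 = 0
¬x_1 ∧ ¬x_1 = 0 ∧ 0 = 0
x_2 ∧ x_2 = 1 ∧ 1 = 1
x_1 ∨ x_2 = 2 ∨ 1 = 2
(x_2 ∧ x_2) → (x_1 ∨ x_2) = 1 → 2 = 2
(¬x_1 ∧ ¬x_1) → ((x_2 ∧ x_2) → (x_1 ∨ x_2)) = 0 → 2 = 2
¬((¬x_1 ∧ ¬x_1) → ((x_2 ∧ x_2) → (x_1 ∨ x_2))) = ¬2 = 0
(((x_3 ∨ x_2) ∧ (x_1 → x_2)) ∨ ¬¬(x_1 ∧ x_2)) ∨ ¬((¬x_1 ∧ ¬x_1) → ((x_2 ∧ x_2) → (x_1 ∨ x_2))) = 1 ∨ 0 = 1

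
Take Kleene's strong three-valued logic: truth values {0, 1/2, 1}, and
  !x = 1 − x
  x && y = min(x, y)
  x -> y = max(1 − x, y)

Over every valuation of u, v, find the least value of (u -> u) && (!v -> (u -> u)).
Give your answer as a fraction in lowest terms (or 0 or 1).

1/2

Take u = 1/2, v = 0:
u -> u = 1/2 -> 1/2 = 1/2
!v = !0 = 1
u -> u = 1/2 -> 1/2 = 1/2
!v -> (u -> u) = 1 -> 1/2 = 1/2
(u -> u) && (!v -> (u -> u)) = 1/2 && 1/2 = 1/2
No assignment yields a value below 1/2, so this is the minimum.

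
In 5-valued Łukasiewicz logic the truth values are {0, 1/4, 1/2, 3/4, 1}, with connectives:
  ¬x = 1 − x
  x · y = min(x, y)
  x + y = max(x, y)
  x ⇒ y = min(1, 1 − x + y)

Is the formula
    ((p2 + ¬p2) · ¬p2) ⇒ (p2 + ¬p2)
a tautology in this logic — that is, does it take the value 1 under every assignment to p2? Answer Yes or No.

Yes

p2 = 0 ↦ 1
p2 = 1/4 ↦ 1
p2 = 1/2 ↦ 1
p2 = 3/4 ↦ 1
p2 = 1 ↦ 1
Every assignment gives a value ≥ 1.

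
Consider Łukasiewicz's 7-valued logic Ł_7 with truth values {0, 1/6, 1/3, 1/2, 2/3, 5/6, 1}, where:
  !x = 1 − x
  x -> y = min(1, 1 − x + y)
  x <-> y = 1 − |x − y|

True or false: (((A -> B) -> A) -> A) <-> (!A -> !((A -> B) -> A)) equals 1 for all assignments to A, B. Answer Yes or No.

Yes

At A = 2/3, B = 0, for instance:
A -> B = 2/3 -> 0 = 1/3
(A -> B) -> A = 1/3 -> 2/3 = 1
((A -> B) -> A) -> A = 1 -> 2/3 = 2/3
!A = !2/3 = 1/3
!((A -> B) -> A) = !1 = 0
!A -> !((A -> B) -> A) = 1/3 -> 0 = 2/3
(((A -> B) -> A) -> A) <-> (!A -> !((A -> B) -> A)) = 2/3 <-> 2/3 = 1
and checking the remaining 48 assignments likewise gives ≥ 1 in every case.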